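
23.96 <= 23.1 False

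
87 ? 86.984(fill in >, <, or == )>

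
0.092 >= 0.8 False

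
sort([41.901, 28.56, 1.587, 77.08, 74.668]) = [1.587, 28.56, 41.901, 74.668, 77.08]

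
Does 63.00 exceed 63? No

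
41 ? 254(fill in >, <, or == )<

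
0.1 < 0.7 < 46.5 True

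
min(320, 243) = 243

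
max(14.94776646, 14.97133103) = 14.97133103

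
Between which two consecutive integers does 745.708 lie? 745 and 746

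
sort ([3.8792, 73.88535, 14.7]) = [3.8792, 14.7, 73.88535]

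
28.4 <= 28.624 True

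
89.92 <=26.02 False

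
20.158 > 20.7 False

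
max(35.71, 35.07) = 35.71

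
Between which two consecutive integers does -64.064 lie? -65 and -64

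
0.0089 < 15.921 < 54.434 True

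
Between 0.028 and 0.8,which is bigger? 0.8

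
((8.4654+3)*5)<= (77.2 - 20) False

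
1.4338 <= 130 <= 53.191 False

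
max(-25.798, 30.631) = 30.631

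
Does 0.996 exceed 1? No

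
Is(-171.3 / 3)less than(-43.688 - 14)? No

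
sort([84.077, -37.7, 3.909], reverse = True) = [84.077, 3.909, -37.7]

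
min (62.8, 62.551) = 62.551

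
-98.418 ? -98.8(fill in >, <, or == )>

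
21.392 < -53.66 False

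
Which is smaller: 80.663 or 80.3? 80.3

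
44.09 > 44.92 False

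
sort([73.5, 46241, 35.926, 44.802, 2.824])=[2.824, 35.926, 44.802, 73.5, 46241]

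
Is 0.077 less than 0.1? Yes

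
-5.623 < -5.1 True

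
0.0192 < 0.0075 False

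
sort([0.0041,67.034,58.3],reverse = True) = [67.034,58.3,0.0041]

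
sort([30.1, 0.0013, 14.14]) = [0.0013, 14.14, 30.1]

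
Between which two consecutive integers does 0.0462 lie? 0 and 1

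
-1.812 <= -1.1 True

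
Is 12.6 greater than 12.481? Yes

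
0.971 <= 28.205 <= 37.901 True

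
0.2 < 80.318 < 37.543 False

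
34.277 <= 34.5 True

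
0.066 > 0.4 False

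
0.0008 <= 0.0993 True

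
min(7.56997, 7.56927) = 7.56927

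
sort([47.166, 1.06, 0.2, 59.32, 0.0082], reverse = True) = [59.32, 47.166, 1.06, 0.2, 0.0082]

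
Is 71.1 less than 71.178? Yes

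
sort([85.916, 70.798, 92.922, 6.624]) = [6.624, 70.798, 85.916, 92.922]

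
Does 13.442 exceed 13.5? No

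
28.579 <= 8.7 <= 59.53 False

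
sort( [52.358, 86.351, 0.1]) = [0.1, 52.358, 86.351]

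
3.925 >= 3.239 True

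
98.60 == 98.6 True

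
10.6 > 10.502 True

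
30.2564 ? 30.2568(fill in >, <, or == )<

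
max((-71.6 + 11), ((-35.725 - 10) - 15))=-60.6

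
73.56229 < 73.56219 False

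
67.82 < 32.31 False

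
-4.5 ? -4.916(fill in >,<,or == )>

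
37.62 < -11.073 False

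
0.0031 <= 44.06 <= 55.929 True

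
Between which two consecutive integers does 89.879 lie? 89 and 90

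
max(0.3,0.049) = 0.3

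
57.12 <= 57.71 True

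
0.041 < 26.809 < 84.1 True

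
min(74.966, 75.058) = 74.966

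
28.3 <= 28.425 True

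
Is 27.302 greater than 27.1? Yes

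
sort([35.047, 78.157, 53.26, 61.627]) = [35.047, 53.26, 61.627, 78.157]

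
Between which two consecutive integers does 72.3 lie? 72 and 73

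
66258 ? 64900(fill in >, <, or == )>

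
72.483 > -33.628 True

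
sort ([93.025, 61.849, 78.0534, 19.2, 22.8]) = [19.2, 22.8, 61.849, 78.0534, 93.025]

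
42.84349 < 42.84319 False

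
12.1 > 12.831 False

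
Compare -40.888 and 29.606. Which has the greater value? 29.606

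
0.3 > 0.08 True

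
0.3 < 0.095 False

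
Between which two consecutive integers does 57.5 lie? 57 and 58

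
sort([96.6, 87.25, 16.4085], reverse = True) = [96.6, 87.25, 16.4085]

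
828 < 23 False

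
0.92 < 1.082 True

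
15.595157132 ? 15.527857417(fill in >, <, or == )>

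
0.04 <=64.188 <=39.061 False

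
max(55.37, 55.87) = 55.87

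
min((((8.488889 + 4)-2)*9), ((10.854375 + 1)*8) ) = 94.400001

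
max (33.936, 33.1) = 33.936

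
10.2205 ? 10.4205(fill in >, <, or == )<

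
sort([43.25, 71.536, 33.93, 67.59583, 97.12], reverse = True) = [97.12, 71.536, 67.59583, 43.25, 33.93]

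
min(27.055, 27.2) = 27.055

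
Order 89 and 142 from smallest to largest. 89, 142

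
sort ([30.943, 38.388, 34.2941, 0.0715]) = [0.0715, 30.943, 34.2941, 38.388]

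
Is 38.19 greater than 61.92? No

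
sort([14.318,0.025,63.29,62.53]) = [0.025,14.318,62.53,63.29]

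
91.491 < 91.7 True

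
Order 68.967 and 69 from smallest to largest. 68.967, 69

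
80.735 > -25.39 True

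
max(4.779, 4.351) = 4.779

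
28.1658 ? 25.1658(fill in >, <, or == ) >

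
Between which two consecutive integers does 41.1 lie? 41 and 42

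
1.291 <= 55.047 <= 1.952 False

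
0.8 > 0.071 True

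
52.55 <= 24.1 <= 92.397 False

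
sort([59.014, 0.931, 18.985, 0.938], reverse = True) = [59.014, 18.985, 0.938, 0.931]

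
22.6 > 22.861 False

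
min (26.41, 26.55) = 26.41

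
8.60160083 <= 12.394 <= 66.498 True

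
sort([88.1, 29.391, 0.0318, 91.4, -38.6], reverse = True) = [91.4, 88.1, 29.391, 0.0318, -38.6]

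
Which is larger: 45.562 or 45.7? 45.7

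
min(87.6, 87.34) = 87.34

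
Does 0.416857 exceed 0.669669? No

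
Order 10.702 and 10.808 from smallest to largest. 10.702, 10.808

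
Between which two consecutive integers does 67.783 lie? 67 and 68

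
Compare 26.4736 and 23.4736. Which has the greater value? 26.4736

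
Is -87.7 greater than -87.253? No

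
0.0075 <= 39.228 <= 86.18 True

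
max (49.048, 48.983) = 49.048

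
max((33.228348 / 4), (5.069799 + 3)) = 8.307087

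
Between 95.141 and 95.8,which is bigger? 95.8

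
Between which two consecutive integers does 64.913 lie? 64 and 65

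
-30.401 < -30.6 False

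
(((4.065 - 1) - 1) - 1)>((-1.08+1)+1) True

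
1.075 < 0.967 False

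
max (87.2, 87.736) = 87.736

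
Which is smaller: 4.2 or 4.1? 4.1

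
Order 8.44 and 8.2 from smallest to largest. 8.2, 8.44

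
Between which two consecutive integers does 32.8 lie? 32 and 33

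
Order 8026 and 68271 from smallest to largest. 8026, 68271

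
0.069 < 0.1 True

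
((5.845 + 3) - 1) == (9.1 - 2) False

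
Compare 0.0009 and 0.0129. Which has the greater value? 0.0129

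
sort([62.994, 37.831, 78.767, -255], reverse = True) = [78.767, 62.994, 37.831, -255]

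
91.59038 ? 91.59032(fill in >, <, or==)>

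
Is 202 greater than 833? No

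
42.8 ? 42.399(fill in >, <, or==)>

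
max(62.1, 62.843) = 62.843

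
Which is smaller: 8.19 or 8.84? 8.19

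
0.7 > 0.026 True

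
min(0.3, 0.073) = 0.073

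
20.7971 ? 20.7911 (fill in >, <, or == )>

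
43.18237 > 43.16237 True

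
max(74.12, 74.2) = 74.2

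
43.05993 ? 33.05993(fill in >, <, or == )>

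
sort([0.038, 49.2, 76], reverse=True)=[76, 49.2, 0.038]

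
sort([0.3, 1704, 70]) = [0.3, 70, 1704]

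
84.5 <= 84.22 False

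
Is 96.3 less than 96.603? Yes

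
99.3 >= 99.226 True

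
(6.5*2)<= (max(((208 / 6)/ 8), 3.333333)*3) True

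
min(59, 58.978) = 58.978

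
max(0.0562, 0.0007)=0.0562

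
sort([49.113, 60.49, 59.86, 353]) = [49.113, 59.86, 60.49, 353]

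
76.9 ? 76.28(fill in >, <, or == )>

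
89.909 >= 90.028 False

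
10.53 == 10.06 False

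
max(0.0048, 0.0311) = 0.0311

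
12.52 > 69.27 False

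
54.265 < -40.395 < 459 False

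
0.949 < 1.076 True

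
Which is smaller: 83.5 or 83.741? 83.5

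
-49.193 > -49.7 True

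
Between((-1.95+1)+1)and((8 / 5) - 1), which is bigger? ((8 / 5) - 1)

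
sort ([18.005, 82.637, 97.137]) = [18.005, 82.637, 97.137]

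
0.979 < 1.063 True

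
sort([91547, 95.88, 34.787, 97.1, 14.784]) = [14.784, 34.787, 95.88, 97.1, 91547]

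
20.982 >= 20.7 True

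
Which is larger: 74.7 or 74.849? 74.849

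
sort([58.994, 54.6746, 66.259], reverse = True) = [66.259, 58.994, 54.6746]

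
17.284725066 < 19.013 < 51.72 True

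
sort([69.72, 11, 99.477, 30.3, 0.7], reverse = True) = [99.477, 69.72, 30.3, 11, 0.7]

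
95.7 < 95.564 False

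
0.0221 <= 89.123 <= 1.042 False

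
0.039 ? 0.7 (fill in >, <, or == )<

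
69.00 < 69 False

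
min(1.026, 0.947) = 0.947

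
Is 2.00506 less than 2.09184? Yes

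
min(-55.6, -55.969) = -55.969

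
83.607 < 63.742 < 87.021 False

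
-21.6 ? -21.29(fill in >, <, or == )<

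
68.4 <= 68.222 False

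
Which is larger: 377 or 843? 843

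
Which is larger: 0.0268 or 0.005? 0.0268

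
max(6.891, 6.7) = 6.891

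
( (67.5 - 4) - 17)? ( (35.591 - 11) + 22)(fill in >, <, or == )<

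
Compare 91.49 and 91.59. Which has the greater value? 91.59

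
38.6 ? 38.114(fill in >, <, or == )>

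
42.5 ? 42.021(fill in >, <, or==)>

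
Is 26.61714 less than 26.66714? Yes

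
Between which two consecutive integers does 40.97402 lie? 40 and 41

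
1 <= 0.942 False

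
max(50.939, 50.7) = 50.939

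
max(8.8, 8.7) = 8.8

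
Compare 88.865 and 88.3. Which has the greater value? 88.865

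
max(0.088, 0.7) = 0.7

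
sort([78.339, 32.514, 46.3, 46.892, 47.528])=[32.514, 46.3, 46.892, 47.528, 78.339]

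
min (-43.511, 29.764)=-43.511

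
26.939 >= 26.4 True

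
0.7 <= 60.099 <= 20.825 False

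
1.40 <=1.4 True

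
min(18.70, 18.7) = 18.70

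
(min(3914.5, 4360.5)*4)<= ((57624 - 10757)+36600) True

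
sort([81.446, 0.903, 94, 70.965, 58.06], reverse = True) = [94, 81.446, 70.965, 58.06, 0.903]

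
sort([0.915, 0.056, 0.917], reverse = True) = [0.917, 0.915, 0.056]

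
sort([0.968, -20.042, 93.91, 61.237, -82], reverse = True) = [93.91, 61.237, 0.968, -20.042, -82]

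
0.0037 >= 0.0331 False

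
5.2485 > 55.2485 False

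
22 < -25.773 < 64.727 False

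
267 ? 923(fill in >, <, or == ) <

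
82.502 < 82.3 False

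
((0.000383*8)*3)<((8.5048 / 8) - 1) True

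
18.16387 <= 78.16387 True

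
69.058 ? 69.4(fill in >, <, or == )<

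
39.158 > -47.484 True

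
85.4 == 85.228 False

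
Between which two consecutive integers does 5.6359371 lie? 5 and 6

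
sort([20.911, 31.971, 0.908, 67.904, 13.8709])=[0.908, 13.8709, 20.911, 31.971, 67.904]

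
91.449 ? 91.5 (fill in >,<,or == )<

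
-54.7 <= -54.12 True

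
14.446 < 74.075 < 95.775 True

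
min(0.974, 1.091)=0.974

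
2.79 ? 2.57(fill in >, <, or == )>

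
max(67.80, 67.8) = 67.8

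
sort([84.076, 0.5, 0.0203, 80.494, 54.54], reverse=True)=[84.076, 80.494, 54.54, 0.5, 0.0203]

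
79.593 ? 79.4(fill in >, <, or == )>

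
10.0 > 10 False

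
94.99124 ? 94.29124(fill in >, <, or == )>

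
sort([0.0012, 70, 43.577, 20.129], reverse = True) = [70, 43.577, 20.129, 0.0012]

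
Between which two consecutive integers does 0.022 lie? 0 and 1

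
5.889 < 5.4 False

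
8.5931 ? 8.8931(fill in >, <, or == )<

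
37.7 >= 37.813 False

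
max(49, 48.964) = 49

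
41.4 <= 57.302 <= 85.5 True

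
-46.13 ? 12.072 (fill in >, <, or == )<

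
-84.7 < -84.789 False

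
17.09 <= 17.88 True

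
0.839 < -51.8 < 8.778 False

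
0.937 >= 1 False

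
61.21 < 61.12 False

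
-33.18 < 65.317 True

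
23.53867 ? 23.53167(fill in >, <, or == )>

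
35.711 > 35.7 True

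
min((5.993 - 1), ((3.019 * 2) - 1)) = 4.993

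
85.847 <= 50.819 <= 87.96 False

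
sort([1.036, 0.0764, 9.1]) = [0.0764, 1.036, 9.1]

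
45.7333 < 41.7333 False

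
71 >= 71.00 True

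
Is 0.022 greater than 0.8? No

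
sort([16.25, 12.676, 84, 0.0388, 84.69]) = [0.0388, 12.676, 16.25, 84, 84.69]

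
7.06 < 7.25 True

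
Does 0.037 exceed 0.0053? Yes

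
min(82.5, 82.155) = 82.155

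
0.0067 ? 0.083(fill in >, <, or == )<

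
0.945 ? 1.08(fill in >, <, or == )<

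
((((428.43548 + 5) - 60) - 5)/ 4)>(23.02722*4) False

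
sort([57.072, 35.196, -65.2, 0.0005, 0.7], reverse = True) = [57.072, 35.196, 0.7, 0.0005, -65.2]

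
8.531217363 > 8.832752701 False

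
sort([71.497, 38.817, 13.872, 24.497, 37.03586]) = [13.872, 24.497, 37.03586, 38.817, 71.497]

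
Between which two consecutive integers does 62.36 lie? 62 and 63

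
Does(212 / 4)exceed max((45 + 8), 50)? No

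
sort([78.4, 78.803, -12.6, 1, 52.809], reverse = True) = [78.803, 78.4, 52.809, 1, -12.6]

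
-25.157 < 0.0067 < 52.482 True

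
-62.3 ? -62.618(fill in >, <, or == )>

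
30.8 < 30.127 False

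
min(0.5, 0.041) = 0.041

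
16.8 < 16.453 False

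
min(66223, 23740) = 23740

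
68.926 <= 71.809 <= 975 True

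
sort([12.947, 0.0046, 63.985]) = [0.0046, 12.947, 63.985]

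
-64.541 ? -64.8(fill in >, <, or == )>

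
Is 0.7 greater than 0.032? Yes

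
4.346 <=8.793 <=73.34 True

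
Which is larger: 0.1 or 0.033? 0.1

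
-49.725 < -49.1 True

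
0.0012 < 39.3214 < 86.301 True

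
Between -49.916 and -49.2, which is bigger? -49.2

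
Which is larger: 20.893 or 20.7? 20.893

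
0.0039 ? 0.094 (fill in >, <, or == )<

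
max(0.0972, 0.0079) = 0.0972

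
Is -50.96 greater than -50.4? No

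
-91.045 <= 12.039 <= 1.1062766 False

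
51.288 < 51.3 True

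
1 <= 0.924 False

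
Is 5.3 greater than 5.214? Yes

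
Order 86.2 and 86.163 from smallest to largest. 86.163, 86.2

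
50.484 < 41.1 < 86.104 False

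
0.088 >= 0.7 False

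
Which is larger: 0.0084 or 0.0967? 0.0967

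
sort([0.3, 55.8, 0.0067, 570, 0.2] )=[0.0067, 0.2, 0.3, 55.8, 570]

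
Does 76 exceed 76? No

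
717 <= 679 False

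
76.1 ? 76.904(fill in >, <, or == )<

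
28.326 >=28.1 True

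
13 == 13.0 True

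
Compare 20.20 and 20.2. They are equal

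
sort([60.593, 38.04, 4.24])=[4.24, 38.04, 60.593]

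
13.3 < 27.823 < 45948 True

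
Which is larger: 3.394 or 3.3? 3.394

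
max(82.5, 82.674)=82.674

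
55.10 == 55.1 True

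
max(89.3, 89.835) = 89.835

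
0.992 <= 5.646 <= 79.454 True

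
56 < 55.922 False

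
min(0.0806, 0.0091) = 0.0091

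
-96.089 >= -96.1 True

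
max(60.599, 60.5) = 60.599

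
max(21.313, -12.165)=21.313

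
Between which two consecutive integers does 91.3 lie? 91 and 92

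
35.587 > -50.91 True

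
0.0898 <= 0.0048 False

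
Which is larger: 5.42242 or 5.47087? 5.47087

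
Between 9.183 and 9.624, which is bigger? 9.624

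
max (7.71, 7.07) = 7.71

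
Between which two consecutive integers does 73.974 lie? 73 and 74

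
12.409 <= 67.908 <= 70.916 True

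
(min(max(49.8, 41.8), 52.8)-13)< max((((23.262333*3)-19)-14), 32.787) False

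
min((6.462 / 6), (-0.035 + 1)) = 0.965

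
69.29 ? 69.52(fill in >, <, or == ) <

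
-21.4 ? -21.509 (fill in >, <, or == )>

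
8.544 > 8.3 True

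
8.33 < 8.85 True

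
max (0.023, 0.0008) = 0.023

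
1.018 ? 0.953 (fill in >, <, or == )>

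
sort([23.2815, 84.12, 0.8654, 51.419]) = [0.8654, 23.2815, 51.419, 84.12]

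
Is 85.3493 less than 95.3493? Yes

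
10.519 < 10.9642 True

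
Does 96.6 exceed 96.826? No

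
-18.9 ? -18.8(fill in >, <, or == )<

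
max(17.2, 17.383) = 17.383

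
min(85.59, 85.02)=85.02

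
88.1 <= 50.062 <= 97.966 False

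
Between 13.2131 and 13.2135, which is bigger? 13.2135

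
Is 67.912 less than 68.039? Yes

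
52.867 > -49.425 True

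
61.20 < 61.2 False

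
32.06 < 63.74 True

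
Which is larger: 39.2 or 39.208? 39.208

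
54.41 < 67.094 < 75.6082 True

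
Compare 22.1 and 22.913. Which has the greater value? 22.913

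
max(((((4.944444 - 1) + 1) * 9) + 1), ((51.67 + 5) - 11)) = 45.67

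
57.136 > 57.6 False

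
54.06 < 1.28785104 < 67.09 False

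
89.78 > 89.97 False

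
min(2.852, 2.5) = 2.5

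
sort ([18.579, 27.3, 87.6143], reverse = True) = [87.6143, 27.3, 18.579]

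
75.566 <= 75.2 False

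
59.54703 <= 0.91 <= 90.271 False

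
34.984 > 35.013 False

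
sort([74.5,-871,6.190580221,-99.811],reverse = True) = [74.5,6.190580221,-99.811,-871]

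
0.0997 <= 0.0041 False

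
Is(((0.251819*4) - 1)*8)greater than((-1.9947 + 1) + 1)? Yes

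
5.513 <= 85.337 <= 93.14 True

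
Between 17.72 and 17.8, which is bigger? 17.8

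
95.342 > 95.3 True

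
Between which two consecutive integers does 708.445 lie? 708 and 709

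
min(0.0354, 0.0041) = 0.0041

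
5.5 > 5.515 False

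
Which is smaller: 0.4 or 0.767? 0.4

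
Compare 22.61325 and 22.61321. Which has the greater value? 22.61325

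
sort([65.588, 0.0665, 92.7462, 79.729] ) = [0.0665, 65.588, 79.729, 92.7462]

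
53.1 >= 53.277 False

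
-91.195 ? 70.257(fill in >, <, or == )<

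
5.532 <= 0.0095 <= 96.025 False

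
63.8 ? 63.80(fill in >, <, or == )==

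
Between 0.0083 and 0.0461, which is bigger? 0.0461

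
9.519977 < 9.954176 True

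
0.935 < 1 True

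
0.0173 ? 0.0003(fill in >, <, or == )>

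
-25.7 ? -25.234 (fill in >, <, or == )<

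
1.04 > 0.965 True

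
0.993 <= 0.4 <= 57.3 False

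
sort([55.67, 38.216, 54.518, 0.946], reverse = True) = [55.67, 54.518, 38.216, 0.946]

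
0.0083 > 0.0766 False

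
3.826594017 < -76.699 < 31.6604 False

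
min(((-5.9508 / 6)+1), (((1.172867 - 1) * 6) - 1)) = 0.0082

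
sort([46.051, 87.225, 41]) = [41, 46.051, 87.225]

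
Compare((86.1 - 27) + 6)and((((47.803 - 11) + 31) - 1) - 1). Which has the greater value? ((((47.803 - 11) + 31) - 1) - 1)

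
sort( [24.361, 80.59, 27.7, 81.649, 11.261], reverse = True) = [81.649, 80.59, 27.7, 24.361, 11.261]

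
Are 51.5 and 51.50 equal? Yes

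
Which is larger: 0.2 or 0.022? 0.2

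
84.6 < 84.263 False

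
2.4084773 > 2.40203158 True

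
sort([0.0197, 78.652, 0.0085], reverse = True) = [78.652, 0.0197, 0.0085]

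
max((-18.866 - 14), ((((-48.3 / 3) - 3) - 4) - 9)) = -32.1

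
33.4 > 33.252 True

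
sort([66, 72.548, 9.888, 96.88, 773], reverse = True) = [773, 96.88, 72.548, 66, 9.888]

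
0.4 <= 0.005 False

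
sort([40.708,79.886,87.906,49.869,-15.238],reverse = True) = [87.906,79.886,49.869,40.708,-15.238]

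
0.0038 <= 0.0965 True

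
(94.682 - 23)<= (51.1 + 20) False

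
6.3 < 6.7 True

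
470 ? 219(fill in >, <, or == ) >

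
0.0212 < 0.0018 False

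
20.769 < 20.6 False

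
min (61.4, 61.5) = 61.4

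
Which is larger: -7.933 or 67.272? 67.272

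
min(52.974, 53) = 52.974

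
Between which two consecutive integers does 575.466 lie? 575 and 576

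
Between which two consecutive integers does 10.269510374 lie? 10 and 11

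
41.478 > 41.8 False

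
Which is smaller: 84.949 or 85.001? 84.949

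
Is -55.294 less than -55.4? No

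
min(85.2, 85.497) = 85.2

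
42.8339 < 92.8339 True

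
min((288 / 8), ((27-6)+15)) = 36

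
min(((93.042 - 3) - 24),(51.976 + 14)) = 65.976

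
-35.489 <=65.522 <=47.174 False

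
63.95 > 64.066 False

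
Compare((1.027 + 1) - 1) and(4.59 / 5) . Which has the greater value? ((1.027 + 1) - 1)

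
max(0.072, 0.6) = 0.6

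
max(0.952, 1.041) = 1.041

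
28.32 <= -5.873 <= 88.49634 False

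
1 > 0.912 True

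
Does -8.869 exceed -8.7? No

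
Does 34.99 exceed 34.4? Yes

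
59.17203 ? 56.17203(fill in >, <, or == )>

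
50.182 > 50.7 False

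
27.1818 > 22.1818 True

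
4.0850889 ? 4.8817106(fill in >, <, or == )<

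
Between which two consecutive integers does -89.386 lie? -90 and -89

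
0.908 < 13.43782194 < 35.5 True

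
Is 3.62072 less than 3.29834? No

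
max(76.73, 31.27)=76.73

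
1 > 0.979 True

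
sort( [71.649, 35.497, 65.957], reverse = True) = [71.649, 65.957, 35.497]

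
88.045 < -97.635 False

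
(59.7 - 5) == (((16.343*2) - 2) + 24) False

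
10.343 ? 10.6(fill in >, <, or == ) <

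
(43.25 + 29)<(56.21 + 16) False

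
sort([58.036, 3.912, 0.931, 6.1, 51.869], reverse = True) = [58.036, 51.869, 6.1, 3.912, 0.931]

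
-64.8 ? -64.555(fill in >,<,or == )<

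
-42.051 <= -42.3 False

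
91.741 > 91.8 False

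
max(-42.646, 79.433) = 79.433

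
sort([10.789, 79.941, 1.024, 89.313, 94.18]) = [1.024, 10.789, 79.941, 89.313, 94.18]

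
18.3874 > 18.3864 True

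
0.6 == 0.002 False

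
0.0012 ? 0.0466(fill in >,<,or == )<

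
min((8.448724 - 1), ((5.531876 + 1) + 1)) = 7.448724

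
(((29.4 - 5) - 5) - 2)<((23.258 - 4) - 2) False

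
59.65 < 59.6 False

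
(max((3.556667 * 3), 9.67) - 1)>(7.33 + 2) True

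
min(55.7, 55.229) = 55.229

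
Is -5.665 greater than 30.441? No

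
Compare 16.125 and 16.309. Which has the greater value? 16.309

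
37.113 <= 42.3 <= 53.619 True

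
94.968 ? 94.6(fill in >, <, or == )>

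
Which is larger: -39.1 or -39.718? -39.1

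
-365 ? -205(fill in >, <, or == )<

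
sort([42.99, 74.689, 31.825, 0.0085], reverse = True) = [74.689, 42.99, 31.825, 0.0085]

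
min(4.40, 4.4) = 4.40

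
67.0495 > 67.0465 True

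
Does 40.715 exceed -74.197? Yes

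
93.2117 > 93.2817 False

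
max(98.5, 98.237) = 98.5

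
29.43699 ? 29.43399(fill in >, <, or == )>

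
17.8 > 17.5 True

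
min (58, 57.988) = 57.988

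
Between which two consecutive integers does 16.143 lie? 16 and 17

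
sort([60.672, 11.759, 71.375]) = [11.759, 60.672, 71.375]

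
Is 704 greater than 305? Yes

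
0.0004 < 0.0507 True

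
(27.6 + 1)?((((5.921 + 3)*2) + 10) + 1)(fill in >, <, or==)<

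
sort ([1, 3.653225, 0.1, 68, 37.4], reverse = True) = [68, 37.4, 3.653225, 1, 0.1]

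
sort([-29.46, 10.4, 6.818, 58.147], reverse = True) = [58.147, 10.4, 6.818, -29.46]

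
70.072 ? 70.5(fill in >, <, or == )<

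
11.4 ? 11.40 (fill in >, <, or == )==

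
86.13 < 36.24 False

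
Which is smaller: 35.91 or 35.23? 35.23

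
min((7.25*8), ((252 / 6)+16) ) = 58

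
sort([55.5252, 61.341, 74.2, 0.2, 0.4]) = [0.2, 0.4, 55.5252, 61.341, 74.2]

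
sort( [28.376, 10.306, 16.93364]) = [10.306, 16.93364, 28.376]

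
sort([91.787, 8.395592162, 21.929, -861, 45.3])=[-861, 8.395592162, 21.929, 45.3, 91.787]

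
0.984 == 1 False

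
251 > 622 False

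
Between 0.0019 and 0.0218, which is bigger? 0.0218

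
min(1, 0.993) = 0.993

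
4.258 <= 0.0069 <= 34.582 False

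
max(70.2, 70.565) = 70.565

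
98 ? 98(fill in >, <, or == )==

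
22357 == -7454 False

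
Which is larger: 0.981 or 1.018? 1.018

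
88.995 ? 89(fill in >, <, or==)<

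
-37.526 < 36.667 True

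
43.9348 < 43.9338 False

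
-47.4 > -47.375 False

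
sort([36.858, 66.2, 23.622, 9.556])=[9.556, 23.622, 36.858, 66.2]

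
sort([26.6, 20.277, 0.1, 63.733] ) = [0.1, 20.277, 26.6, 63.733]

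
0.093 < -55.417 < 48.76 False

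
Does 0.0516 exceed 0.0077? Yes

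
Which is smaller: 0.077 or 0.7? 0.077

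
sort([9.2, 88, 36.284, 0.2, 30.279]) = [0.2, 9.2, 30.279, 36.284, 88]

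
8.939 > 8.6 True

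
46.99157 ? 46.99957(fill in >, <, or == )<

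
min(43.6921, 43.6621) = 43.6621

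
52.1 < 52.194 True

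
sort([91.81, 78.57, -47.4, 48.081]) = [-47.4, 48.081, 78.57, 91.81]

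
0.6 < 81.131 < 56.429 False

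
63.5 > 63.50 False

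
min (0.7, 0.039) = 0.039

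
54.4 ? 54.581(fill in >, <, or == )<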